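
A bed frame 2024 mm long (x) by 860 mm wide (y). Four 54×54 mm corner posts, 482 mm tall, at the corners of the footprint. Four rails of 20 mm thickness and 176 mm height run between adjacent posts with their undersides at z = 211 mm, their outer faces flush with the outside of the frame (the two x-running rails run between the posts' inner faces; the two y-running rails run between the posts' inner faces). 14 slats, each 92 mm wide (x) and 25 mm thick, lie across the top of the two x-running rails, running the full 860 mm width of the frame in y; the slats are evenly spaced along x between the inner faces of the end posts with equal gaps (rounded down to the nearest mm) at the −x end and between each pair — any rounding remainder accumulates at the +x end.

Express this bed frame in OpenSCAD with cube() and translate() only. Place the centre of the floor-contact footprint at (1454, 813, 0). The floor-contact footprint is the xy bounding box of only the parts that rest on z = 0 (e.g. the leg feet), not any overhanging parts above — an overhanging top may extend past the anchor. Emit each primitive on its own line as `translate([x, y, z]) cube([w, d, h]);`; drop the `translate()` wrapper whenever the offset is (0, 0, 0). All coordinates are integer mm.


translate([442, 383, 0]) cube([54, 54, 482]);
translate([442, 1189, 0]) cube([54, 54, 482]);
translate([2412, 383, 0]) cube([54, 54, 482]);
translate([2412, 1189, 0]) cube([54, 54, 482]);
translate([496, 383, 211]) cube([1916, 20, 176]);
translate([496, 1223, 211]) cube([1916, 20, 176]);
translate([442, 437, 211]) cube([20, 752, 176]);
translate([2446, 437, 211]) cube([20, 752, 176]);
translate([537, 383, 387]) cube([92, 860, 25]);
translate([670, 383, 387]) cube([92, 860, 25]);
translate([803, 383, 387]) cube([92, 860, 25]);
translate([936, 383, 387]) cube([92, 860, 25]);
translate([1069, 383, 387]) cube([92, 860, 25]);
translate([1202, 383, 387]) cube([92, 860, 25]);
translate([1335, 383, 387]) cube([92, 860, 25]);
translate([1468, 383, 387]) cube([92, 860, 25]);
translate([1601, 383, 387]) cube([92, 860, 25]);
translate([1734, 383, 387]) cube([92, 860, 25]);
translate([1867, 383, 387]) cube([92, 860, 25]);
translate([2000, 383, 387]) cube([92, 860, 25]);
translate([2133, 383, 387]) cube([92, 860, 25]);
translate([2266, 383, 387]) cube([92, 860, 25]);


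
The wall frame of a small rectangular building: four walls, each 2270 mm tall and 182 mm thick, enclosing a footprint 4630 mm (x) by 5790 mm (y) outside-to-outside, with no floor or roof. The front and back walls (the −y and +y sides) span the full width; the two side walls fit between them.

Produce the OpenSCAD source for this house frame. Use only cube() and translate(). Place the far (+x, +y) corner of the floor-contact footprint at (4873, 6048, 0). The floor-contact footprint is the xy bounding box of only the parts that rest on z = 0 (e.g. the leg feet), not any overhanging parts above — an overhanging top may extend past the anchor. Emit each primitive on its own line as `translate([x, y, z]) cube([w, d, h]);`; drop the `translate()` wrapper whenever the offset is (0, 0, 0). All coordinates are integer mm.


translate([243, 258, 0]) cube([4630, 182, 2270]);
translate([243, 5866, 0]) cube([4630, 182, 2270]);
translate([243, 440, 0]) cube([182, 5426, 2270]);
translate([4691, 440, 0]) cube([182, 5426, 2270]);


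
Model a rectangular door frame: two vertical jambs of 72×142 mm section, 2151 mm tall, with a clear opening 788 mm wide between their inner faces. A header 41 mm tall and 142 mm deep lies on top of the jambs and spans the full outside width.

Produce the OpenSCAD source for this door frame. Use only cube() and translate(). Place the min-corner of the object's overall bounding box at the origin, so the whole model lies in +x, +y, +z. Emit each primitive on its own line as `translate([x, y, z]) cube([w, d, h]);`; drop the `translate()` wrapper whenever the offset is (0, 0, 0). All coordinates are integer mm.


cube([72, 142, 2151]);
translate([860, 0, 0]) cube([72, 142, 2151]);
translate([0, 0, 2151]) cube([932, 142, 41]);


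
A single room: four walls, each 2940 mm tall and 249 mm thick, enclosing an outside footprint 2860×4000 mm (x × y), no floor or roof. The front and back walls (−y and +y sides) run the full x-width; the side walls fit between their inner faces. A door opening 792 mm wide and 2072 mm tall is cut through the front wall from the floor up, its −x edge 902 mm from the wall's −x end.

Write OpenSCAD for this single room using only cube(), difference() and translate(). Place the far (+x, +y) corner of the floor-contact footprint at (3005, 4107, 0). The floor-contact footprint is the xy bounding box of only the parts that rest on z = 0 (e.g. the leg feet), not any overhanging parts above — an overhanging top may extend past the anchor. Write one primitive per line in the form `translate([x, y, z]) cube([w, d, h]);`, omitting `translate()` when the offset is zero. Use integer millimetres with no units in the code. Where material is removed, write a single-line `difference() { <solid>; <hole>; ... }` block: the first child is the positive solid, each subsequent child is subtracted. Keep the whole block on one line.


difference() { translate([145, 107, 0]) cube([2860, 249, 2940]); translate([1047, 107, 0]) cube([792, 249, 2072]); }
translate([145, 3858, 0]) cube([2860, 249, 2940]);
translate([145, 356, 0]) cube([249, 3502, 2940]);
translate([2756, 356, 0]) cube([249, 3502, 2940]);


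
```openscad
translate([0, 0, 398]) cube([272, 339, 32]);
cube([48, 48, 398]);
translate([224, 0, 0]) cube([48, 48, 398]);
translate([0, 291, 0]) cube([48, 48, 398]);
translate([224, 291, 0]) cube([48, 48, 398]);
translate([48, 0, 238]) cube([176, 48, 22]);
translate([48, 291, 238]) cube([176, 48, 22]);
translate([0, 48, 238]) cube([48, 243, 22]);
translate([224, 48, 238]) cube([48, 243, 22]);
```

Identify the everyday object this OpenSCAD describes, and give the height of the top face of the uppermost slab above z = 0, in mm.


A stool. The seat height is 430 mm.

A 272×339×32 slab at z = 398 on four corner posts — a stool. The seat top is 398 + 32 = 430 mm.


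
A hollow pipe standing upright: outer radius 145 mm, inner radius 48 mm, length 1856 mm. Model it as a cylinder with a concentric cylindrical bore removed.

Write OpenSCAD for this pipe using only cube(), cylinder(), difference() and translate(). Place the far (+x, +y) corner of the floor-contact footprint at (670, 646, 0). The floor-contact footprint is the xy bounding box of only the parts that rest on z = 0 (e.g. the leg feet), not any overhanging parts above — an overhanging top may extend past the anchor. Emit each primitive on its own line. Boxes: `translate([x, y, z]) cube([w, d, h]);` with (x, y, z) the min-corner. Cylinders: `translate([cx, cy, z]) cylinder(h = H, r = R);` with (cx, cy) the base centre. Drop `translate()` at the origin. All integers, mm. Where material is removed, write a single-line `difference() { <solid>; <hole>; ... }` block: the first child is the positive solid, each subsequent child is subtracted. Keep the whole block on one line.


difference() { translate([525, 501, 0]) cylinder(h = 1856, r = 145); translate([525, 501, 0]) cylinder(h = 1856, r = 48); }


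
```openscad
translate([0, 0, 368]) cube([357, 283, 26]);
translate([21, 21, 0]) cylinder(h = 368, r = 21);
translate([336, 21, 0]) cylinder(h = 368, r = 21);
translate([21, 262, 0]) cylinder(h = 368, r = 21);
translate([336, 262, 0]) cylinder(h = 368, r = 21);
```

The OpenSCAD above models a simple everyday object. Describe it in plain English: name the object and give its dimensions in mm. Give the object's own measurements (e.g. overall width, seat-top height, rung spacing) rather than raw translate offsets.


A simple wooden stool: a rectangular seat 357 mm (x) by 283 mm (y), 26 mm thick, top face at z = 394 mm, on four round legs, each 42 mm in diameter. The legs rest on z = 0, each leg's axis is inset half a diameter from the nearest pair of seat edges (so the leg's bounding box is flush with the corner).


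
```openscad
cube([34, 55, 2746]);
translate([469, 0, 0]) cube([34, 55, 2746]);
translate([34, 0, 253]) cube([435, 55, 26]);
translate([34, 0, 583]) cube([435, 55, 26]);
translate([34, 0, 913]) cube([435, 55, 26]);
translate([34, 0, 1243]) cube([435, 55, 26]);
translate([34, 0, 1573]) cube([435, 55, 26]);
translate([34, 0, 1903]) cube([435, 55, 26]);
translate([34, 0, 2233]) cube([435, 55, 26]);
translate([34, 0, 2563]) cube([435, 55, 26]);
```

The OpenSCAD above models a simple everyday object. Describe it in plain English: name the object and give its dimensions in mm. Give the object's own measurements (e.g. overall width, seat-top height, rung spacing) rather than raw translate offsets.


A straight ladder. Two 34×55 mm vertical rails, 2746 mm tall, stand 503 mm apart (outside-to-outside) with their front faces coplanar on the −y side. 8 rungs, each 55 mm deep and 26 mm tall, span between the inner faces of the rails, front faces flush with the rails. The lowest rung's underside is at z = 253 mm and rungs are spaced 330 mm apart (underside to underside).


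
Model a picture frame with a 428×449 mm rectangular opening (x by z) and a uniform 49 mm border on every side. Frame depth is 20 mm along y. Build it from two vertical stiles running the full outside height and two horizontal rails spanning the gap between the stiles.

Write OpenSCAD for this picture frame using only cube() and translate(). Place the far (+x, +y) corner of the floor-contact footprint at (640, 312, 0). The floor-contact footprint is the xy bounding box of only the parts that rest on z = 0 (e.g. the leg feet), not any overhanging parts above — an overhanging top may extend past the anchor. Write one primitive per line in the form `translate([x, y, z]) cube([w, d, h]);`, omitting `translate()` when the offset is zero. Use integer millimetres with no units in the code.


translate([114, 292, 0]) cube([49, 20, 547]);
translate([591, 292, 0]) cube([49, 20, 547]);
translate([163, 292, 0]) cube([428, 20, 49]);
translate([163, 292, 498]) cube([428, 20, 49]);


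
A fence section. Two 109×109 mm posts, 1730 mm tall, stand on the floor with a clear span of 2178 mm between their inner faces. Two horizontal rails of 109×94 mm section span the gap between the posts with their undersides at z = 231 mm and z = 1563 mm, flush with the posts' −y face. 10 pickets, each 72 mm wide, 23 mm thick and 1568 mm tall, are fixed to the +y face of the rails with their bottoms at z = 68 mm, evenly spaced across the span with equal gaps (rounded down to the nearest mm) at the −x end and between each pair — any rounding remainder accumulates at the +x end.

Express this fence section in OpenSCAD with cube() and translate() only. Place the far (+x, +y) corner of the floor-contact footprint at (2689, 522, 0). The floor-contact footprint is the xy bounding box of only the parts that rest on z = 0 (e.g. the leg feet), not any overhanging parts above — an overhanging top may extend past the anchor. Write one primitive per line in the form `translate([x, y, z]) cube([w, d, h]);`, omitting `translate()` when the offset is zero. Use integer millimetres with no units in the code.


translate([293, 413, 0]) cube([109, 109, 1730]);
translate([2580, 413, 0]) cube([109, 109, 1730]);
translate([402, 413, 231]) cube([2178, 109, 94]);
translate([402, 413, 1563]) cube([2178, 109, 94]);
translate([534, 522, 68]) cube([72, 23, 1568]);
translate([738, 522, 68]) cube([72, 23, 1568]);
translate([942, 522, 68]) cube([72, 23, 1568]);
translate([1146, 522, 68]) cube([72, 23, 1568]);
translate([1350, 522, 68]) cube([72, 23, 1568]);
translate([1554, 522, 68]) cube([72, 23, 1568]);
translate([1758, 522, 68]) cube([72, 23, 1568]);
translate([1962, 522, 68]) cube([72, 23, 1568]);
translate([2166, 522, 68]) cube([72, 23, 1568]);
translate([2370, 522, 68]) cube([72, 23, 1568]);


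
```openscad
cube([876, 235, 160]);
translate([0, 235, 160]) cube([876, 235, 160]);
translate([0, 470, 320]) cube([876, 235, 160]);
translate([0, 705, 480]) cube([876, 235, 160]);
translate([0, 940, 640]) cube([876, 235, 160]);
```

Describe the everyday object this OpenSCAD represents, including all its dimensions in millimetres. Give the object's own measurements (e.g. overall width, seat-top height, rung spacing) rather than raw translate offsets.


A straight staircase of 5 solid steps. Each step is 876 mm wide (x), 235 mm deep (y, the going) and 160 mm tall (the rise). The first step rests on the floor; each subsequent step sits one going further in +y and one rise higher in +z, directly behind and above the previous step with no overlap.


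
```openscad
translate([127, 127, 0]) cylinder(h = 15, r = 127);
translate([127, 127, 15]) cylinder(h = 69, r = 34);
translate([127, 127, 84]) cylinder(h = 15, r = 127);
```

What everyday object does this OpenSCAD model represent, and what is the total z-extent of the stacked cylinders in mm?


A spool. The overall height is 99 mm.

Three coaxial cylinders, large–small–large — a spool. Two 15 mm flanges and a 69 mm core give 15 + 69 + 15 = 99 mm.


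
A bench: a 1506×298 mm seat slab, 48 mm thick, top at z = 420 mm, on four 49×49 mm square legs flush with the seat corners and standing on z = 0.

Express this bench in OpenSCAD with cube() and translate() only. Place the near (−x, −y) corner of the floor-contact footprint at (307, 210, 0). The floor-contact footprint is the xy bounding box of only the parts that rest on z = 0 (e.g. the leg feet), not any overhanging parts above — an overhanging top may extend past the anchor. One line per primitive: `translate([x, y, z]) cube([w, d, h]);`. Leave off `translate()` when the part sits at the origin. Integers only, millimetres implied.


translate([307, 210, 372]) cube([1506, 298, 48]);
translate([307, 210, 0]) cube([49, 49, 372]);
translate([307, 459, 0]) cube([49, 49, 372]);
translate([1764, 210, 0]) cube([49, 49, 372]);
translate([1764, 459, 0]) cube([49, 49, 372]);


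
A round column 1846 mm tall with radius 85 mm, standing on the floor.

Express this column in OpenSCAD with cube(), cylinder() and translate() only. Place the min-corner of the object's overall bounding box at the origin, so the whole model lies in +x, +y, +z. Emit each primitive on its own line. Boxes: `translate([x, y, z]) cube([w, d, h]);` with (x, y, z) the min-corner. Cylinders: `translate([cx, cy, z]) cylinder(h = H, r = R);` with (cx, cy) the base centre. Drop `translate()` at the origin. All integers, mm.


translate([85, 85, 0]) cylinder(h = 1846, r = 85);


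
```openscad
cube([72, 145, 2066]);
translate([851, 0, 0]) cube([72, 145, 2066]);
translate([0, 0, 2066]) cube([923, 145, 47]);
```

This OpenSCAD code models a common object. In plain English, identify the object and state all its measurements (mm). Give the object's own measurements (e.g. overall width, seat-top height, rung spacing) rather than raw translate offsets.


A door frame. The clear opening is 779 mm wide and 2066 mm high. Two 72 mm wide jambs, 145 mm deep, stand either side of the opening from the floor to the top of the opening. A 47 mm thick head sits across the top of both jambs, spanning the full outside width of the frame.


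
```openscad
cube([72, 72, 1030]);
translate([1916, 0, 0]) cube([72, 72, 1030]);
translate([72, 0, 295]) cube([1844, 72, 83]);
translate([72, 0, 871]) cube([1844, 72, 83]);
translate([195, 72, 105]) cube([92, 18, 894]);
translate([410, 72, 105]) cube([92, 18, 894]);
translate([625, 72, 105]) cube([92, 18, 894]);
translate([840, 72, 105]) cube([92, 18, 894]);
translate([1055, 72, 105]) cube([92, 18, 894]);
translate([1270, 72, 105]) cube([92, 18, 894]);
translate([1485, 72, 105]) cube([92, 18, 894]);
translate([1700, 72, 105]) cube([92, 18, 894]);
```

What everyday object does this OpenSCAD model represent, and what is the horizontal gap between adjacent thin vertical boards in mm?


A fence section. The picket gap is 123 mm.

Two posts, two rails, 8 pickets — a fence section. Span 1844 mm holds 8 pickets of 92 mm with 9 equal gaps: ⌊(1844 − 8·92) / 9⌋ = 123 mm.


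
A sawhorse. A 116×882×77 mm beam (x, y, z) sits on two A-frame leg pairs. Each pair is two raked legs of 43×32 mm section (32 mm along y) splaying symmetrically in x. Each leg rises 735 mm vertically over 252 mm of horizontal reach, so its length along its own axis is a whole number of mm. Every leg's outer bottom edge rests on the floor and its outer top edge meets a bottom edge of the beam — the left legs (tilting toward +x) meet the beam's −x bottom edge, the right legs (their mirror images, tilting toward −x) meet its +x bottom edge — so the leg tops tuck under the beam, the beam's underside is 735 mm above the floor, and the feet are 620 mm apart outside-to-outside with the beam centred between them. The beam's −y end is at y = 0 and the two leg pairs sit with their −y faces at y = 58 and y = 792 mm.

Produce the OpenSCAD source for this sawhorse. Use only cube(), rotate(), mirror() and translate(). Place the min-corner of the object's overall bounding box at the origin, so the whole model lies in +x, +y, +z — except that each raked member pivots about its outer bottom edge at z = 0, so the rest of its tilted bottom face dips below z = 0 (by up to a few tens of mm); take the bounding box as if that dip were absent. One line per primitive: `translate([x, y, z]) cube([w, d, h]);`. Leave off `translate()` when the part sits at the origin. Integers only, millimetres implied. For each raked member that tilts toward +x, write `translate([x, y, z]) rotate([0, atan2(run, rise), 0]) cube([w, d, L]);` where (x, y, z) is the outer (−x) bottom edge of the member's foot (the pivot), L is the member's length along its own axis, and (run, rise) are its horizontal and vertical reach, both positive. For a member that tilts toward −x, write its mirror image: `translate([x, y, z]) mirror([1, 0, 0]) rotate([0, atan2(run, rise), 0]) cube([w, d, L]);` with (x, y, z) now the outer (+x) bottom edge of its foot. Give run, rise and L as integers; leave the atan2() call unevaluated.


// leg length = √(252² + 735²) = 777
// right-leg outer foot x = 2·252 + 116 = 620
// beam min-corner = (252, 0, 735)
translate([252, 0, 735]) cube([116, 882, 77]);
translate([0, 58, 0]) rotate([0, atan2(252, 735), 0]) cube([43, 32, 777]);
translate([620, 58, 0]) mirror([1, 0, 0]) rotate([0, atan2(252, 735), 0]) cube([43, 32, 777]);
translate([0, 792, 0]) rotate([0, atan2(252, 735), 0]) cube([43, 32, 777]);
translate([620, 792, 0]) mirror([1, 0, 0]) rotate([0, atan2(252, 735), 0]) cube([43, 32, 777]);


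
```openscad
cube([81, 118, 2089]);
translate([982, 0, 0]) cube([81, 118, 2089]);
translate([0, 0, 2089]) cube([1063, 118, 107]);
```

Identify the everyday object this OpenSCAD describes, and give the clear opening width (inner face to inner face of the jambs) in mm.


A door frame. The clear opening width is 901 mm.

Two 2089 mm tall posts with a header on top — a door frame. The left jamb is 81 mm wide at x = 0; the right jamb starts at x = 982. The clear opening is 982 − 81 = 901 mm.


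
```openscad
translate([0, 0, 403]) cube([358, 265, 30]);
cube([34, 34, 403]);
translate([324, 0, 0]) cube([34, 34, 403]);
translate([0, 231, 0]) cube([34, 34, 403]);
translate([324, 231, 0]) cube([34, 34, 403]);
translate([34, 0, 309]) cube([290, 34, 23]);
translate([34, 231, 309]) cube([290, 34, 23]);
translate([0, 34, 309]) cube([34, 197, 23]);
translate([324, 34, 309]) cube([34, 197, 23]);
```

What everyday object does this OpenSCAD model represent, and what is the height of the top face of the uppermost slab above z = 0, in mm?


A stool. The seat height is 433 mm.

A 358×265×30 slab at z = 403 on four corner posts — a stool. The seat top is 403 + 30 = 433 mm.


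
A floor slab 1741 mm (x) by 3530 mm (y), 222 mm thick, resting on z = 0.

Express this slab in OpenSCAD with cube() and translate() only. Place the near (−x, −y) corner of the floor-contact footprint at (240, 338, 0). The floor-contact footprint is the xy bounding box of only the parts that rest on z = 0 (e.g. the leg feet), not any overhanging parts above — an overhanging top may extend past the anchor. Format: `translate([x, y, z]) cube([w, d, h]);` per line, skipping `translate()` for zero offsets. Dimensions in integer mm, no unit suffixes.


translate([240, 338, 0]) cube([1741, 3530, 222]);


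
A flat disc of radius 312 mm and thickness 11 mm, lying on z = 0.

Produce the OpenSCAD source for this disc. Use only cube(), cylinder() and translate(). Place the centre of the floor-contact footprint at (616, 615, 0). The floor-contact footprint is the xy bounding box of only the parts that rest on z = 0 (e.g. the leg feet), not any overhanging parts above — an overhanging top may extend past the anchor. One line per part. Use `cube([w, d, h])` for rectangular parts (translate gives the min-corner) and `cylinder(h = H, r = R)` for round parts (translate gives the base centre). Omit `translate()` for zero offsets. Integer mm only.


translate([616, 615, 0]) cylinder(h = 11, r = 312);


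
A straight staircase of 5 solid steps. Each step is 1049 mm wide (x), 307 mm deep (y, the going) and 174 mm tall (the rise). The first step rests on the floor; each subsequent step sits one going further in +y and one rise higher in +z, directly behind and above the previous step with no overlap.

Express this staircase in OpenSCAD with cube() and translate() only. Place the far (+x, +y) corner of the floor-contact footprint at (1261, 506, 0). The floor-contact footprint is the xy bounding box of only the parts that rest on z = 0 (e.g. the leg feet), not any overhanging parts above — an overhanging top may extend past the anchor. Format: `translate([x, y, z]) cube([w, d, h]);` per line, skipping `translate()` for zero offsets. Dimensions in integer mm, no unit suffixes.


translate([212, 199, 0]) cube([1049, 307, 174]);
translate([212, 506, 174]) cube([1049, 307, 174]);
translate([212, 813, 348]) cube([1049, 307, 174]);
translate([212, 1120, 522]) cube([1049, 307, 174]);
translate([212, 1427, 696]) cube([1049, 307, 174]);


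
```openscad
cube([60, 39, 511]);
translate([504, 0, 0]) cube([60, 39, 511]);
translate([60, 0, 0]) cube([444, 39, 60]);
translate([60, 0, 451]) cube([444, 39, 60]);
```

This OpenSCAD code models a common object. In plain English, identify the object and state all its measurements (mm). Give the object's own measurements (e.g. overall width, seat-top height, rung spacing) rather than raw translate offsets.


A rectangular picture frame lying in the x–z plane (depth along y). The opening is 444 mm wide (x) by 391 mm tall (z), surrounded by a border 60 mm wide on all four sides. The frame is 39 mm deep and is made of two full-height vertical stiles with two horizontal rails fitted between them.


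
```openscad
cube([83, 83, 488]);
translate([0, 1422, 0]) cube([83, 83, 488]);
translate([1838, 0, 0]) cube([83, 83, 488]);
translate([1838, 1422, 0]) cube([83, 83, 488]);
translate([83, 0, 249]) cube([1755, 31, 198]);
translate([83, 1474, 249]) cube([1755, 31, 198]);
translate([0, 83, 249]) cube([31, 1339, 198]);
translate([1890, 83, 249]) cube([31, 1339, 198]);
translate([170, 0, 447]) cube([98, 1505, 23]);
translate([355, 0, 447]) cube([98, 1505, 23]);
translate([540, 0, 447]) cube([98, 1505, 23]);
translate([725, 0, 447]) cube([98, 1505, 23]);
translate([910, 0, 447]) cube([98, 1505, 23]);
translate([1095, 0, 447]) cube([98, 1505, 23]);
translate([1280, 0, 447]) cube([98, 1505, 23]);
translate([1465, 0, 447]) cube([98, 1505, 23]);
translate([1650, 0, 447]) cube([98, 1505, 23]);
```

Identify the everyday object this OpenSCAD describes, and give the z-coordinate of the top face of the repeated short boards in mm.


A bed frame. The slat-top height is 470 mm.

Four posts, four rails, and a row of slats — a bed frame. Slats sit on the rails at z = 249 + 198 = 447; with slat thickness 23, the top is 470 mm.


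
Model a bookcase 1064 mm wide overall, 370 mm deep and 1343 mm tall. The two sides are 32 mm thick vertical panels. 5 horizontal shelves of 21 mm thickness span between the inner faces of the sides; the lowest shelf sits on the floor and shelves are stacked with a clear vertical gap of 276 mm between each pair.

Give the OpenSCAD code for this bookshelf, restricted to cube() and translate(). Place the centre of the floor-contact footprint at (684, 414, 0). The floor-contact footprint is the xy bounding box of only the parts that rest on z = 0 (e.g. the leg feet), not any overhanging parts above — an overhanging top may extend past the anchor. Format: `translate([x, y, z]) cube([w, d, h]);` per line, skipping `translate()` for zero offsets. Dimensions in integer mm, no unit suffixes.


translate([152, 229, 0]) cube([32, 370, 1343]);
translate([1184, 229, 0]) cube([32, 370, 1343]);
translate([184, 229, 0]) cube([1000, 370, 21]);
translate([184, 229, 297]) cube([1000, 370, 21]);
translate([184, 229, 594]) cube([1000, 370, 21]);
translate([184, 229, 891]) cube([1000, 370, 21]);
translate([184, 229, 1188]) cube([1000, 370, 21]);


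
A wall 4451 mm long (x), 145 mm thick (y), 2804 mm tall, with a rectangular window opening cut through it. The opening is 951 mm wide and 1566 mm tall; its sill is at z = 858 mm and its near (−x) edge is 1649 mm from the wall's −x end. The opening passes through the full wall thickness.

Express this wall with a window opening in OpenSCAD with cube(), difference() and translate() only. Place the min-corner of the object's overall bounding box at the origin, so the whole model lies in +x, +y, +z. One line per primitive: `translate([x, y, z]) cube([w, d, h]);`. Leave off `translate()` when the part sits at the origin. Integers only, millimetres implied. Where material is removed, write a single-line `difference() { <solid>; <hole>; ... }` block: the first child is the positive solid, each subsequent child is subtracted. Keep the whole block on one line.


difference() { cube([4451, 145, 2804]); translate([1649, 0, 858]) cube([951, 145, 1566]); }


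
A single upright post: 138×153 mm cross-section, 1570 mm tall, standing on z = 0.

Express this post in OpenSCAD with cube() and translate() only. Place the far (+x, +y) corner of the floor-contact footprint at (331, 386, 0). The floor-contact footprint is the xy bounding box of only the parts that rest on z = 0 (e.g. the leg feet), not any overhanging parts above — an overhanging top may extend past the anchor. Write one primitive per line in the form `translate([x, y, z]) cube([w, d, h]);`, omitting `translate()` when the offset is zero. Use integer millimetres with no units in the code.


translate([193, 233, 0]) cube([138, 153, 1570]);


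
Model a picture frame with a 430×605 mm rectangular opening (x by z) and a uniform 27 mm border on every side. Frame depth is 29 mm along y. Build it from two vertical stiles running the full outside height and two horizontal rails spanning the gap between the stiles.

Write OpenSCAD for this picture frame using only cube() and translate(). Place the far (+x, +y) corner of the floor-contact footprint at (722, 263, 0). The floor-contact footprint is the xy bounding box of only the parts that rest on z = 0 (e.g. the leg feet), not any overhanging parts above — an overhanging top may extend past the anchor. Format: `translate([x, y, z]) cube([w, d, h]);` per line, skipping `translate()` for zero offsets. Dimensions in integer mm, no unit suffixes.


translate([238, 234, 0]) cube([27, 29, 659]);
translate([695, 234, 0]) cube([27, 29, 659]);
translate([265, 234, 0]) cube([430, 29, 27]);
translate([265, 234, 632]) cube([430, 29, 27]);


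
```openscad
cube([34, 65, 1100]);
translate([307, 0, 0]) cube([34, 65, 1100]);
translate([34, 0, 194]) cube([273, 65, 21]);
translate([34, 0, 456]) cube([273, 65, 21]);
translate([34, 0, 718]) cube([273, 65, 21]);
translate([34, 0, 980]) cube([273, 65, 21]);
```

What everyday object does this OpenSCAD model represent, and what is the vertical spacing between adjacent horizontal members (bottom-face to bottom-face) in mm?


A ladder. The rung spacing is 262 mm.

Two tall 34×65 posts with 4 short bars between them — a ladder. Adjacent rungs sit at z = 194 and z = 456, so the spacing is 456 − 194 = 262 mm.


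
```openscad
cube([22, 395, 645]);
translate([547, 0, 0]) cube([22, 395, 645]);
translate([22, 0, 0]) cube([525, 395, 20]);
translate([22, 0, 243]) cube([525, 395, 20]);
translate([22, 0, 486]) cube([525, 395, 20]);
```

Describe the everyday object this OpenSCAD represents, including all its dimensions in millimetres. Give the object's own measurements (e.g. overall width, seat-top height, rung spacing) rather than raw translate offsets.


An open bookshelf. Two side panels, each 22 mm thick, 395 mm deep and 645 mm tall, stand 569 mm apart (outside-to-outside). Between them sit 3 shelves, each 20 mm thick and 395 mm deep, spanning the full gap between the sides. The bottom shelf rests on the floor (its underside at z = 0) and the clear gap between one shelf's top and the next shelf's underside is 223 mm.


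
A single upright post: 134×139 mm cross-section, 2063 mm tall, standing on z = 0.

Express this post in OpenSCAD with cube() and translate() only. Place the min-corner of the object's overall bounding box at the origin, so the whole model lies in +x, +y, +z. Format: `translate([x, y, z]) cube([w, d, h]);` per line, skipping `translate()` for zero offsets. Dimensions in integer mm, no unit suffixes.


cube([134, 139, 2063]);


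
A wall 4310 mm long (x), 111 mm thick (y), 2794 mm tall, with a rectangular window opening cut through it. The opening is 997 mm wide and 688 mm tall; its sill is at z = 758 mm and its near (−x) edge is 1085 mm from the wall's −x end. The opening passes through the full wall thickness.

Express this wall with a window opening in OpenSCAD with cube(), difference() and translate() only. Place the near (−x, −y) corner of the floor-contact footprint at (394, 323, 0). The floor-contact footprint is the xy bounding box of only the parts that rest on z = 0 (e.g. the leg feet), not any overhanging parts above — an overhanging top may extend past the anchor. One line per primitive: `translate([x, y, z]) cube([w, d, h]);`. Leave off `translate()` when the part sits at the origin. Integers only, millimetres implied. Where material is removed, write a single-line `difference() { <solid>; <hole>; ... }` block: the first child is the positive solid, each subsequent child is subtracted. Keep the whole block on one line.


difference() { translate([394, 323, 0]) cube([4310, 111, 2794]); translate([1479, 323, 758]) cube([997, 111, 688]); }


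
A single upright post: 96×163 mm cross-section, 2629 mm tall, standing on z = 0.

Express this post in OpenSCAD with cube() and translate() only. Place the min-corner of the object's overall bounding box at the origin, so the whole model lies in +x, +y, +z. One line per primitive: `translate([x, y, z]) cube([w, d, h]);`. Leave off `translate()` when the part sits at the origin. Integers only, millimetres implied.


cube([96, 163, 2629]);


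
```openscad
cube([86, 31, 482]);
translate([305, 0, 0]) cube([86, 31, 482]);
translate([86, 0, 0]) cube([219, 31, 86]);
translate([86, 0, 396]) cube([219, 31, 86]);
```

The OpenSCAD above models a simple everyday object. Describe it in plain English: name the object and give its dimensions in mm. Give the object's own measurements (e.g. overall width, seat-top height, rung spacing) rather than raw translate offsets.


A rectangular picture frame lying in the x–z plane (depth along y). The opening is 219 mm wide (x) by 310 mm tall (z), surrounded by a border 86 mm wide on all four sides. The frame is 31 mm deep and is made of two full-height vertical stiles with two horizontal rails fitted between them.


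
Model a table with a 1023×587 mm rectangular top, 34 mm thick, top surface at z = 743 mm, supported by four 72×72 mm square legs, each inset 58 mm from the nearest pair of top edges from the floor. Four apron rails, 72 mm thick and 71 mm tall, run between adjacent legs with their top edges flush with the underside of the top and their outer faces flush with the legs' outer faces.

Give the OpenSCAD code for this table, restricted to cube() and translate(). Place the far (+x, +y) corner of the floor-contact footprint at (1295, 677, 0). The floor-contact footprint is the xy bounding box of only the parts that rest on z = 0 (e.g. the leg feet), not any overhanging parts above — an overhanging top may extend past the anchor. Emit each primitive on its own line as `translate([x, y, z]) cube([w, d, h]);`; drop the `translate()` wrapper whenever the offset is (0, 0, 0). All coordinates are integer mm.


// leg_h = 743 - 34 = 709
// apron z = 709 - 71 = 638
translate([330, 148, 709]) cube([1023, 587, 34]);
translate([388, 206, 0]) cube([72, 72, 709]);
translate([1223, 206, 0]) cube([72, 72, 709]);
translate([388, 605, 0]) cube([72, 72, 709]);
translate([1223, 605, 0]) cube([72, 72, 709]);
translate([460, 206, 638]) cube([763, 72, 71]);
translate([460, 605, 638]) cube([763, 72, 71]);
translate([388, 278, 638]) cube([72, 327, 71]);
translate([1223, 278, 638]) cube([72, 327, 71]);


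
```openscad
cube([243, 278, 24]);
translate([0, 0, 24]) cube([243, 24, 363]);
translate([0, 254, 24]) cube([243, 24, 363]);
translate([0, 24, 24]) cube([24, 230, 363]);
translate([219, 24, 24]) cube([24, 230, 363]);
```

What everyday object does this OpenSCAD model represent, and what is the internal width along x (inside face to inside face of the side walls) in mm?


An open box. The internal width is 195 mm.

A 243×278 base slab with four walls standing on it — an open box. The base is 243 mm wide and the walls are 24 mm thick, so the internal width is 243 − 2 × 24 = 195 mm.


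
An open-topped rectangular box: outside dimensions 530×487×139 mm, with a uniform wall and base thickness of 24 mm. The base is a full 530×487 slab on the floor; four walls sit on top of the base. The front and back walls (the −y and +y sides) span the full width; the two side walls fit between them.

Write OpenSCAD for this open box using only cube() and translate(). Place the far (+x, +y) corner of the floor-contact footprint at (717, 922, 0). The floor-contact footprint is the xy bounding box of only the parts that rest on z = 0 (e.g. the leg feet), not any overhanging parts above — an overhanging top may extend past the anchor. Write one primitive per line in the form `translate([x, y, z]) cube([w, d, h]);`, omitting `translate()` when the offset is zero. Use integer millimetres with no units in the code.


translate([187, 435, 0]) cube([530, 487, 24]);
translate([187, 435, 24]) cube([530, 24, 115]);
translate([187, 898, 24]) cube([530, 24, 115]);
translate([187, 459, 24]) cube([24, 439, 115]);
translate([693, 459, 24]) cube([24, 439, 115]);


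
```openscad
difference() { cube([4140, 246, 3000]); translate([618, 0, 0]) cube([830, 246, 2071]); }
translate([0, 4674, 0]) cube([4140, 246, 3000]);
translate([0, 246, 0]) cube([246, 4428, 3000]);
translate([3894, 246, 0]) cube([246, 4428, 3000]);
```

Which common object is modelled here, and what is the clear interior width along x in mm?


A single room. The interior width is 3648 mm.

Four walls enclosing a rectangle with a door in the front wall — a room. Outside width 4140 minus two 246 mm walls gives 3648 mm.


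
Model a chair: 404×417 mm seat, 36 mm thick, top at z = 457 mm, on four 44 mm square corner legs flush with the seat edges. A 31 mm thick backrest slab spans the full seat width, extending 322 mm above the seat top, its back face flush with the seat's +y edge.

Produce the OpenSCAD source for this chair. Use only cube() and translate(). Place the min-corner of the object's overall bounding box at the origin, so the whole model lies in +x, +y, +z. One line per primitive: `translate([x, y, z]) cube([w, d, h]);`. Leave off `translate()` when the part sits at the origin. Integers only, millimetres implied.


// leg_h = 457 - 36 = 421
translate([0, 0, 421]) cube([404, 417, 36]);
cube([44, 44, 421]);
translate([360, 0, 0]) cube([44, 44, 421]);
translate([0, 373, 0]) cube([44, 44, 421]);
translate([360, 373, 0]) cube([44, 44, 421]);
translate([0, 386, 457]) cube([404, 31, 322]);


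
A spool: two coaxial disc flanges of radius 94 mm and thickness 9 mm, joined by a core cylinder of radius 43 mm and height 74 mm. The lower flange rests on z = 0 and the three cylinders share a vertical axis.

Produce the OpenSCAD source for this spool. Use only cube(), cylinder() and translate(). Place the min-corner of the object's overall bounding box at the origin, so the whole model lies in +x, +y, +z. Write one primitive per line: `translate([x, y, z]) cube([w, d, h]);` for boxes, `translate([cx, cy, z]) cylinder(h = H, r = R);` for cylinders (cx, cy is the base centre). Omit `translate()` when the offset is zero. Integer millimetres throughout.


translate([94, 94, 0]) cylinder(h = 9, r = 94);
translate([94, 94, 9]) cylinder(h = 74, r = 43);
translate([94, 94, 83]) cylinder(h = 9, r = 94);


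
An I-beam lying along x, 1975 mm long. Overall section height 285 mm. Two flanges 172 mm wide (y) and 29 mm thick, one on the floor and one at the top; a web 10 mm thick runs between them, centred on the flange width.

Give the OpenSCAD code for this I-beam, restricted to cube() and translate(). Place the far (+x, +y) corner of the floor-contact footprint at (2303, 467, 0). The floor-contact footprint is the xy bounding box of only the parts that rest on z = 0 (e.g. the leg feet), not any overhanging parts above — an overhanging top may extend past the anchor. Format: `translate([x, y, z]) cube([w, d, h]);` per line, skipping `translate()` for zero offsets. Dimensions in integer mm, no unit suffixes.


translate([328, 295, 0]) cube([1975, 172, 29]);
translate([328, 376, 29]) cube([1975, 10, 227]);
translate([328, 295, 256]) cube([1975, 172, 29]);


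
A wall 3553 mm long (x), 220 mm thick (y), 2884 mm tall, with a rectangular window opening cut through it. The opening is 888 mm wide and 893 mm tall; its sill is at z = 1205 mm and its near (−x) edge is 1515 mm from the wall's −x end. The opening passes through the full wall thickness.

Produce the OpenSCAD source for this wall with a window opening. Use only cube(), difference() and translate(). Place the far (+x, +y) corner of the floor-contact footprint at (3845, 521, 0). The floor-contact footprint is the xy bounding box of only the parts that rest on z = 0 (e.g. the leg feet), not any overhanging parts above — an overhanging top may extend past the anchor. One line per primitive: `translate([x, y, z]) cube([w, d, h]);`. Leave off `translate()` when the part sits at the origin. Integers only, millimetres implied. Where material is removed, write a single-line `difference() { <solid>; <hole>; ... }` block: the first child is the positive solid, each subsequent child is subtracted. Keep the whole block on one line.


difference() { translate([292, 301, 0]) cube([3553, 220, 2884]); translate([1807, 301, 1205]) cube([888, 220, 893]); }


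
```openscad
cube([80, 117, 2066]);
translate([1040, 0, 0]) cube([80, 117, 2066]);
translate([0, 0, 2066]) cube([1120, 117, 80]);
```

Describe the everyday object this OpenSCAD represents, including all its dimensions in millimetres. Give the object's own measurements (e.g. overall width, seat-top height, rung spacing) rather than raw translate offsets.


A door frame. The clear opening is 960 mm wide and 2066 mm high. Two 80 mm wide jambs, 117 mm deep, stand either side of the opening from the floor to the top of the opening. A 80 mm thick head sits across the top of both jambs, spanning the full outside width of the frame.


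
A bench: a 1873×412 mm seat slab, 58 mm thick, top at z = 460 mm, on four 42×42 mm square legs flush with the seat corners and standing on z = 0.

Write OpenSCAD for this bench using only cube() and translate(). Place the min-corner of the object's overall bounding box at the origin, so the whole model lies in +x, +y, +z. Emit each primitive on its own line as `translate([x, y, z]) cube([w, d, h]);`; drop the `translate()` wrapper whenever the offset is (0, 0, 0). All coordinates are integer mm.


// leg_h = 460 − 58 = 402
translate([0, 0, 402]) cube([1873, 412, 58]);
cube([42, 42, 402]);
translate([0, 370, 0]) cube([42, 42, 402]);
translate([1831, 0, 0]) cube([42, 42, 402]);
translate([1831, 370, 0]) cube([42, 42, 402]);
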